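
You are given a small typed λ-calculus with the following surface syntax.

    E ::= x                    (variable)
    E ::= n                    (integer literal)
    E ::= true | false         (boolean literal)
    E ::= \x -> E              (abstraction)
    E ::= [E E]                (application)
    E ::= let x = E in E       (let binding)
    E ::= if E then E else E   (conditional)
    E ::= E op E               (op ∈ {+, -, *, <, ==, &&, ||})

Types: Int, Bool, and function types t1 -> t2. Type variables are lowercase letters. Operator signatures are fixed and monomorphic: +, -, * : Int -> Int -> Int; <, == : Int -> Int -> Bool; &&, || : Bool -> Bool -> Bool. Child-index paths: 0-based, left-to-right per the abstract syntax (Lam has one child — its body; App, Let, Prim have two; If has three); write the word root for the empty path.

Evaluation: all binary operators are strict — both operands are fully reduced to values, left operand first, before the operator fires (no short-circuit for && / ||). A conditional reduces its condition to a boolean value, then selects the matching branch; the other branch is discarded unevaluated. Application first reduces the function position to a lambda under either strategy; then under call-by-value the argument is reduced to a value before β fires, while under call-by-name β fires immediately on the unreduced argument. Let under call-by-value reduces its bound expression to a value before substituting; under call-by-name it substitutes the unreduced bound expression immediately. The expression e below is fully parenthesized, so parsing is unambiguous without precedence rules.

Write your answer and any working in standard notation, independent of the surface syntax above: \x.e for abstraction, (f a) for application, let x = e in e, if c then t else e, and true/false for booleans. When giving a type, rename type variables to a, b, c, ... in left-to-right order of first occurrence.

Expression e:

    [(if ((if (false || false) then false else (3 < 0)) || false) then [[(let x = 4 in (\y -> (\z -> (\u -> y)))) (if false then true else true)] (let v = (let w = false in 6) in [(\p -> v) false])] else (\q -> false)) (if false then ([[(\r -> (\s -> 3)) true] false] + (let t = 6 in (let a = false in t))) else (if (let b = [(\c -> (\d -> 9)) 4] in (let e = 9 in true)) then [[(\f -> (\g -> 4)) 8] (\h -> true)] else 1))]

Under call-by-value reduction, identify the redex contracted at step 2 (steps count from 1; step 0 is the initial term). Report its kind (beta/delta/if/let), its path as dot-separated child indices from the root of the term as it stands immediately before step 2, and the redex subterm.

Trace:
step 0: ((if ((if (false || false) then false else (3 < 0)) || false) then (((let x = 4 in (\y.(\z.(\u.y)))) (if false then true else true)) (let v = (let w = false in 6) in ((\p.v) false))) else (\q.false)) (if false then ((((\r.(\s.3)) true) false) + (let t = 6 in (let a = false in t))) else (if (let b = ((\c.(\d.9)) 4) in (let e = 9 in true)) then (((\f.(\g.4)) 8) (\h.true)) else 1)))
step 1: [delta@0.0.0.0] ((if ((if false then false else (3 < 0)) || false) then (((let x = 4 in (\y.(\z.(\u.y)))) (if false then true else true)) (let v = (let w = false in 6) in ((\p.v) false))) else (\q.false)) (if false then ((((\r.(\s.3)) true) false) + (let t = 6 in (let a = false in t))) else (if (let b = ((\c.(\d.9)) 4) in (let e = 9 in true)) then (((\f.(\g.4)) 8) (\h.true)) else 1)))
step 2: [if@0.0.0] ((if ((3 < 0) || false) then (((let x = 4 in (\y.(\z.(\u.y)))) (if false then true else true)) (let v = (let w = false in 6) in ((\p.v) false))) else (\q.false)) (if false then ((((\r.(\s.3)) true) false) + (let t = 6 in (let a = false in t))) else (if (let b = ((\c.(\d.9)) 4) in (let e = 9 in true)) then (((\f.(\g.4)) 8) (\h.true)) else 1)))

Answer: if at 0.0.0 : (if false then false else (3 < 0))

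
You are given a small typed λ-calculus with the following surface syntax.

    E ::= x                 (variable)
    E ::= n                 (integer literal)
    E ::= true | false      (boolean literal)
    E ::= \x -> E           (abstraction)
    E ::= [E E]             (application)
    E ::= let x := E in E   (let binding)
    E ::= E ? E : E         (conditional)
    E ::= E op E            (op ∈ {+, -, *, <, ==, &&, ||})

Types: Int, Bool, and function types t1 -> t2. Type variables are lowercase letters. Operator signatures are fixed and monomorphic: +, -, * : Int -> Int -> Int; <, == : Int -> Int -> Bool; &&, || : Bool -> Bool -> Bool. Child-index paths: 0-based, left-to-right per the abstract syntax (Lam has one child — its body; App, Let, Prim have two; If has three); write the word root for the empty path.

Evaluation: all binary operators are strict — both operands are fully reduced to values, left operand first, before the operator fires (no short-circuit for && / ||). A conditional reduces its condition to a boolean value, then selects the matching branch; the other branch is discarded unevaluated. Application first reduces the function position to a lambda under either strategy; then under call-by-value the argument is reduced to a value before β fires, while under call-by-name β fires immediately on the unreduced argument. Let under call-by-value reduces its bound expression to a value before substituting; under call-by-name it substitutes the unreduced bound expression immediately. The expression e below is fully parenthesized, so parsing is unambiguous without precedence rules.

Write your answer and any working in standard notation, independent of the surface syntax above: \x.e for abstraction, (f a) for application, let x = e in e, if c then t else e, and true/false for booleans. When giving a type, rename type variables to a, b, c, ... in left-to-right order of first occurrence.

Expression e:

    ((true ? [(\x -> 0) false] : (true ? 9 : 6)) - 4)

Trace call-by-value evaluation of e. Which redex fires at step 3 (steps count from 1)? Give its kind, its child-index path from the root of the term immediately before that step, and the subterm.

Answer: delta at root : (0 - 4)

Derivation:
step 0: ((if true then ((\x.0) false) else (if true then 9 else 6)) - 4)
step 1: [if@0] (((\x.0) false) - 4)
step 2: [beta@0] (0 - 4)
step 3: [delta@root] -4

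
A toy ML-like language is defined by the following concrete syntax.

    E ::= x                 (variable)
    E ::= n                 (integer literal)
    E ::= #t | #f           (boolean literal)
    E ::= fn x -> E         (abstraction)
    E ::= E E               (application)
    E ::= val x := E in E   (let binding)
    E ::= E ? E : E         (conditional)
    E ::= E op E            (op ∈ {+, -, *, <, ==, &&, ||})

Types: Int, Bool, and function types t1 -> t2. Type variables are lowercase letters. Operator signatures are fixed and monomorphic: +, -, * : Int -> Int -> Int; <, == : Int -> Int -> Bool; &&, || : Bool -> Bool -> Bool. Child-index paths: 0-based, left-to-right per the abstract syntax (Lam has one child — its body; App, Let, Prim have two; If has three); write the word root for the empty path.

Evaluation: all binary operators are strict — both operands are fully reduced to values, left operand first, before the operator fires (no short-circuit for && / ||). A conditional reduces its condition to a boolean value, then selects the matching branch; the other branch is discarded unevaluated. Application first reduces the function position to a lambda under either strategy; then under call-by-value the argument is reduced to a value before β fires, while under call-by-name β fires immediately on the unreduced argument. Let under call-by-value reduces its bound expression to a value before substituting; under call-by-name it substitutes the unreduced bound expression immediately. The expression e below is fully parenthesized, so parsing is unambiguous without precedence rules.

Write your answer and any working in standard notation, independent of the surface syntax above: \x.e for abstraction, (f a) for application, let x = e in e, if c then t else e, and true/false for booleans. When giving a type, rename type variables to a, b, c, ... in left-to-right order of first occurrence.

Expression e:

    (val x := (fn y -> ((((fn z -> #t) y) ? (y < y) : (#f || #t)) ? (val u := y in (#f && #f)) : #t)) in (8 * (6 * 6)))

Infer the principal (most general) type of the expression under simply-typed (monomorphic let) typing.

Answer: Int

Working:
\z._ : b -> Bool
y : a
  unify b -> Bool ~ a -> c
  unify b ~ a
  unify Bool ~ c
_ _ : Bool
  unify Bool ~ Bool
y : a
  unify a ~ Int
y : Int
  unify Int ~ Int
  unify Bool ~ Bool
  unify Bool ~ Bool
  unify Bool ~ Bool
  unify Bool ~ Bool
y : Int
let u : Int
  unify Bool ~ Bool
  unify Bool ~ Bool
  unify Bool ~ Bool
\y._ : Int -> Bool
let x : Int -> Bool
  unify Int ~ Int
  unify Int ~ Int
  unify Int ~ Int
  unify Int ~ Int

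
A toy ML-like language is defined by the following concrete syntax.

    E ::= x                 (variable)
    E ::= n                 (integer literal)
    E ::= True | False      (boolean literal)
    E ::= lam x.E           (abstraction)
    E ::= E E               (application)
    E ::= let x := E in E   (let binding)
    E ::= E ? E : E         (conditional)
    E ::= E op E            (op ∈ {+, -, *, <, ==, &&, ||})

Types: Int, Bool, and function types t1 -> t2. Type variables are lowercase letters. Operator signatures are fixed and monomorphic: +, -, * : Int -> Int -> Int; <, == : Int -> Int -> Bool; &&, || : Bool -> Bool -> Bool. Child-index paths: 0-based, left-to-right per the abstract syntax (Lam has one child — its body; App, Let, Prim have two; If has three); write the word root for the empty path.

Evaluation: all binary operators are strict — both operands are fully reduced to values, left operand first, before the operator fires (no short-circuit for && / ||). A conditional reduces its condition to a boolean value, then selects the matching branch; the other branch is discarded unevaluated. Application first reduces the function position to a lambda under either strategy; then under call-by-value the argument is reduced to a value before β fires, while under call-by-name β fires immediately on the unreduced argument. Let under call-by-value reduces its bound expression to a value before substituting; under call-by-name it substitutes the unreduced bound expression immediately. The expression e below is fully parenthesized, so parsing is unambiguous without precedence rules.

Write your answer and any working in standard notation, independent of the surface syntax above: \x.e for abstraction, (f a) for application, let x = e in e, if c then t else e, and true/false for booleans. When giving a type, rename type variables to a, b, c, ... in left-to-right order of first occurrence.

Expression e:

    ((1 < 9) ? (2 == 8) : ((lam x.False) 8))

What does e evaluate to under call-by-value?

Answer: false

Trace:
step 0: (if (1 < 9) then (2 == 8) else ((\x.false) 8))
step 1: [delta@0] (if true then (2 == 8) else ((\x.false) 8))
step 2: [if@root] (2 == 8)
step 3: [delta@root] false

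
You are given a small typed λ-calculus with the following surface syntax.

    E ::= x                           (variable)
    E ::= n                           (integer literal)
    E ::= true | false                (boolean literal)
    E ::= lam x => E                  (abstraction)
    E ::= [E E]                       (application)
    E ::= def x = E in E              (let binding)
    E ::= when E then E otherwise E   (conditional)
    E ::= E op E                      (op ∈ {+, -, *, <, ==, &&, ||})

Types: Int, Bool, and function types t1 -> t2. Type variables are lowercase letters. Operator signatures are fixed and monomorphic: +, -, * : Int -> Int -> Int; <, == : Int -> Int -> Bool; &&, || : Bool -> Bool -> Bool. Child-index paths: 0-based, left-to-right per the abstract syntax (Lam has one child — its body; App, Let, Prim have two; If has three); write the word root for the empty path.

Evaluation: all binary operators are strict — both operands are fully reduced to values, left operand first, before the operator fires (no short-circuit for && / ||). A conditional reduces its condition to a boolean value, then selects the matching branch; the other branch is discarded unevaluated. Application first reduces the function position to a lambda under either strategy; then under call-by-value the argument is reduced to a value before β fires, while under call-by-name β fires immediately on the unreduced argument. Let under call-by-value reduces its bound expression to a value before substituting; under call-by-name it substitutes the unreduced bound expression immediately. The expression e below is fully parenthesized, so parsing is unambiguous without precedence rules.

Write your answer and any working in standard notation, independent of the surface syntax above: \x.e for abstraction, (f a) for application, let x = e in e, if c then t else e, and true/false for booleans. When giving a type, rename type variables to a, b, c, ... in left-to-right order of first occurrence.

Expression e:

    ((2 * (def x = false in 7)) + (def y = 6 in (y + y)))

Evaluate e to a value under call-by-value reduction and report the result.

Answer: 26

Derivation:
step 0: ((2 * (let x = false in 7)) + (let y = 6 in (y + y)))
step 1: [let@0.1] ((2 * 7) + (let y = 6 in (y + y)))
step 2: [delta@0] (14 + (let y = 6 in (y + y)))
step 3: [let@1] (14 + (6 + 6))
step 4: [delta@1] (14 + 12)
step 5: [delta@root] 26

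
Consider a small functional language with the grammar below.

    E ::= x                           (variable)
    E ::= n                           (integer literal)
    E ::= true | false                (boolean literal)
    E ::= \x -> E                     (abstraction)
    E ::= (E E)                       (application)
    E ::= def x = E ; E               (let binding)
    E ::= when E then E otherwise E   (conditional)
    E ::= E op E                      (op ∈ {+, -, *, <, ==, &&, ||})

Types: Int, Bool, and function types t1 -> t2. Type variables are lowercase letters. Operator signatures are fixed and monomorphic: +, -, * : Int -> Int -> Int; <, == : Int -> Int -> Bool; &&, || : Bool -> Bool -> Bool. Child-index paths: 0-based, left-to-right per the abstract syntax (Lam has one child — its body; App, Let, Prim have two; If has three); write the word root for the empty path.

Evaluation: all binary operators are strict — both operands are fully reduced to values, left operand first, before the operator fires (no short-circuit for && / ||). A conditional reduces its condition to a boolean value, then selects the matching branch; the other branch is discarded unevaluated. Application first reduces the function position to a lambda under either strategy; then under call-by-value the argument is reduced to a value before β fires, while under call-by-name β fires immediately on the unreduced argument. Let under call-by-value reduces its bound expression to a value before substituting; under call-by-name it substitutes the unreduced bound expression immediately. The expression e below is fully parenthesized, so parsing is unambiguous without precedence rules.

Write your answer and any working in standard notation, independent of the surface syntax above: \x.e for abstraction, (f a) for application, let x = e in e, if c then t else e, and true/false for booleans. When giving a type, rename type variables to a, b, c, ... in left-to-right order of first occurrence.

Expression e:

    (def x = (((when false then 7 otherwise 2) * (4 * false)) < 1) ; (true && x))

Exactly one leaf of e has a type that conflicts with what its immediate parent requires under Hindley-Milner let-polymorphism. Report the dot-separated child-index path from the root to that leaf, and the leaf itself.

Answer: 0.0.1.1 : false

Derivation:
  unify Bool ~ Bool
  unify Int ~ Int
  unify Int ~ Int
  unify Int ~ Int
  unify Bool ~ Int
  FAIL: mismatch Bool ~ Int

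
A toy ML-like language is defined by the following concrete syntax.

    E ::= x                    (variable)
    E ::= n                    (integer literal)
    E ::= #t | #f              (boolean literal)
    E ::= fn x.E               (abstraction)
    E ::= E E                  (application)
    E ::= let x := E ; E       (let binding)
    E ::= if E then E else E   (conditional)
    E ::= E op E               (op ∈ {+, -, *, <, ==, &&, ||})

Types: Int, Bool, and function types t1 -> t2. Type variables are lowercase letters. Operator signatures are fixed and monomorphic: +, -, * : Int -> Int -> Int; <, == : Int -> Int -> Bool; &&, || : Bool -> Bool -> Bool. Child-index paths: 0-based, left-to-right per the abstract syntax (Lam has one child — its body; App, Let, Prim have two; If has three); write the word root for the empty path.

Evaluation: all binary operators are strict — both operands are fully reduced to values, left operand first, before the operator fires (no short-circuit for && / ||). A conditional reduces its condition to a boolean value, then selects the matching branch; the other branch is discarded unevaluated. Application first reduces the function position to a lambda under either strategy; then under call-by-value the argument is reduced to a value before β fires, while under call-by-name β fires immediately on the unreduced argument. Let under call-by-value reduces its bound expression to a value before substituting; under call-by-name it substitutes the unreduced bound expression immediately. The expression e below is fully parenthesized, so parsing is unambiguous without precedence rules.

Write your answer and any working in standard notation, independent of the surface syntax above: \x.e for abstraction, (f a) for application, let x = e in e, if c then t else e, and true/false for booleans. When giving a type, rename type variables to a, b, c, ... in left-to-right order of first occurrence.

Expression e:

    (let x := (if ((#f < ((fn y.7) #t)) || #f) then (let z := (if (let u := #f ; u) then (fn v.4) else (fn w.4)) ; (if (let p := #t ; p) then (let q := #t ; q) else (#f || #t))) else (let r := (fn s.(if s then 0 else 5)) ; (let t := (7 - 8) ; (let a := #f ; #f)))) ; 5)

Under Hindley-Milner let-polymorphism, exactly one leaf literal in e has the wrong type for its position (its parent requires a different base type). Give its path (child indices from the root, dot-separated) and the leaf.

Derivation:
  unify Bool ~ Int
  FAIL: mismatch Bool ~ Int

Answer: 0.0.0.0 : false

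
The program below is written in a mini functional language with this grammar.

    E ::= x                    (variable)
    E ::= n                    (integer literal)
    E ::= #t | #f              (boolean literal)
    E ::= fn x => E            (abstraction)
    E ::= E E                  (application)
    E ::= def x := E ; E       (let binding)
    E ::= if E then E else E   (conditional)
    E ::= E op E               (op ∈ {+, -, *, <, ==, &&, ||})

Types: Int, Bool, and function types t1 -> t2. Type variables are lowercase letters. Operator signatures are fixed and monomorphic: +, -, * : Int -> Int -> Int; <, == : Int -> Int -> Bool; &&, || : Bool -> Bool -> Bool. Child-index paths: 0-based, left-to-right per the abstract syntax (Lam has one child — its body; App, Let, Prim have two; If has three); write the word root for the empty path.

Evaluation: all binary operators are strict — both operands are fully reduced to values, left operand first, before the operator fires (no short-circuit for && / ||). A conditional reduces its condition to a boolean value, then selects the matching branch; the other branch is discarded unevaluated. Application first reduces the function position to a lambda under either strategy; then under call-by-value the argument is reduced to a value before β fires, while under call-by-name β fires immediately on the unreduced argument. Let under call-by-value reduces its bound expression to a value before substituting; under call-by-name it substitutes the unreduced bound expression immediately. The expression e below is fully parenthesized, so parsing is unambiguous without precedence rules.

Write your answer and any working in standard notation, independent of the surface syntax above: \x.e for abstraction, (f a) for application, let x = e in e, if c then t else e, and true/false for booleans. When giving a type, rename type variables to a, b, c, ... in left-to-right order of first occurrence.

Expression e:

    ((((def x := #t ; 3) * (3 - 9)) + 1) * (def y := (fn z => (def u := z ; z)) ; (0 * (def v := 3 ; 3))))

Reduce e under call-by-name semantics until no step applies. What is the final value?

Answer: 0

Trace:
step 0: ((((let x = true in 3) * (3 - 9)) + 1) * (let y = (\z.(let u = z in z)) in (0 * (let v = 3 in 3))))
step 1: [let@0.0.0] (((3 * (3 - 9)) + 1) * (let y = (\z.(let u = z in z)) in (0 * (let v = 3 in 3))))
step 2: [delta@0.0.1] (((3 * -6) + 1) * (let y = (\z.(let u = z in z)) in (0 * (let v = 3 in 3))))
step 3: [delta@0.0] ((-18 + 1) * (let y = (\z.(let u = z in z)) in (0 * (let v = 3 in 3))))
step 4: [delta@0] (-17 * (let y = (\z.(let u = z in z)) in (0 * (let v = 3 in 3))))
step 5: [let@1] (-17 * (0 * (let v = 3 in 3)))
step 6: [let@1.1] (-17 * (0 * 3))
step 7: [delta@1] (-17 * 0)
step 8: [delta@root] 0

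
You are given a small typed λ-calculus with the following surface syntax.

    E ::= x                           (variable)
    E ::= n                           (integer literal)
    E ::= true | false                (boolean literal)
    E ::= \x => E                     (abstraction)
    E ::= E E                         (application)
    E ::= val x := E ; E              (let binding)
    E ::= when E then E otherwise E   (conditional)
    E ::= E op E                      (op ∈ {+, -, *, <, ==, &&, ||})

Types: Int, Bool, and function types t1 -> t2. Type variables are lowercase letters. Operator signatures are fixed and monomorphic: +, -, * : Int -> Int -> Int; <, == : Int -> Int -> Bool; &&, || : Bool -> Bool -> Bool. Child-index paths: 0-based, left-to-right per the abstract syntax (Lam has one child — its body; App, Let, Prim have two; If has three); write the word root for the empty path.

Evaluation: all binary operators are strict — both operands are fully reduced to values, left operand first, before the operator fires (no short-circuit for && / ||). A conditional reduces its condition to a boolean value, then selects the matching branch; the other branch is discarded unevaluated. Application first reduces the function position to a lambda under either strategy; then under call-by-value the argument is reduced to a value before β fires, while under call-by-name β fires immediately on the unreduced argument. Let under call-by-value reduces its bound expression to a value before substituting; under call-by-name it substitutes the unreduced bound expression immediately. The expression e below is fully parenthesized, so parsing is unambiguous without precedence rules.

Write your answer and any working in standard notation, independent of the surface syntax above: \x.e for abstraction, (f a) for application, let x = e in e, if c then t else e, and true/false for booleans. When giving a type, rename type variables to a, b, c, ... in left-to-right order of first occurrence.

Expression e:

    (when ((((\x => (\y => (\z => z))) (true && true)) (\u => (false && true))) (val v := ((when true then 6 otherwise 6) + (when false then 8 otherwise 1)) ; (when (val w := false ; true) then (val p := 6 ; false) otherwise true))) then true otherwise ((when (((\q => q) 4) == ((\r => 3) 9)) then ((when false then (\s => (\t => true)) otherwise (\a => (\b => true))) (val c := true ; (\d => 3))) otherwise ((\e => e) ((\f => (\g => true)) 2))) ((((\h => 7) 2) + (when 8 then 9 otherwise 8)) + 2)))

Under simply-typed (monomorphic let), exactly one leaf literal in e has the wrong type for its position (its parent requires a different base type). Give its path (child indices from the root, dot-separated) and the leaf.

Answer: 2.1.0.1.0 : 8

Derivation:
z : c
\z._ : c -> c
\y._ : b -> c -> c
\x._ : a -> b -> c -> c
  unify Bool ~ Bool
  unify Bool ~ Bool
  unify a -> b -> c -> c ~ Bool -> d
  unify a ~ Bool
  unify b -> c -> c ~ d
_ _ : b -> c -> c
  unify Bool ~ Bool
  unify Bool ~ Bool
\u._ : e -> Bool
  unify b -> c -> c ~ (e -> Bool) -> f
  unify b ~ e -> Bool
  unify c -> c ~ f
_ _ : c -> c
  unify Bool ~ Bool
  unify Int ~ Int
  unify Int ~ Int
  unify Bool ~ Bool
  unify Int ~ Int
  unify Int ~ Int
let v : Int
let w : Bool
  unify Bool ~ Bool
let p : Int
  unify Bool ~ Bool
  unify c -> c ~ Bool -> g
  unify c ~ Bool
  unify Bool ~ g
_ _ : Bool
  unify Bool ~ Bool
q : h
\q._ : h -> h
  unify h -> h ~ Int -> i
  unify h ~ Int
  unify Int ~ i
_ _ : Int
  unify Int ~ Int
\r._ : j -> Int
  unify j -> Int ~ Int -> k
  unify j ~ Int
  unify Int ~ k
_ _ : Int
  unify Int ~ Int
  unify Bool ~ Bool
  unify Bool ~ Bool
\t._ : m -> Bool
\s._ : l -> m -> Bool
\b._ : o -> Bool
\a._ : n -> o -> Bool
  unify l -> m -> Bool ~ n -> o -> Bool
  unify l ~ n
  unify m -> Bool ~ o -> Bool
  unify m ~ o
  unify Bool ~ Bool
let c : Bool
\d._ : p -> Int
  unify n -> o -> Bool ~ (p -> Int) -> q
  unify n ~ p -> Int
  unify o -> Bool ~ q
_ _ : o -> Bool
e : r
\e._ : r -> r
\g._ : t -> Bool
\f._ : s -> t -> Bool
  unify s -> t -> Bool ~ Int -> u
  unify s ~ Int
  unify t -> Bool ~ u
_ _ : t -> Bool
  unify r -> r ~ (t -> Bool) -> v
  unify r ~ t -> Bool
  unify t -> Bool ~ v
_ _ : t -> Bool
  unify o -> Bool ~ t -> Bool
  unify o ~ t
  unify Bool ~ Bool
\h._ : w -> Int
  unify w -> Int ~ Int -> x
  unify w ~ Int
  unify Int ~ x
_ _ : Int
  unify Int ~ Int
  unify Int ~ Bool
  FAIL: mismatch Int ~ Bool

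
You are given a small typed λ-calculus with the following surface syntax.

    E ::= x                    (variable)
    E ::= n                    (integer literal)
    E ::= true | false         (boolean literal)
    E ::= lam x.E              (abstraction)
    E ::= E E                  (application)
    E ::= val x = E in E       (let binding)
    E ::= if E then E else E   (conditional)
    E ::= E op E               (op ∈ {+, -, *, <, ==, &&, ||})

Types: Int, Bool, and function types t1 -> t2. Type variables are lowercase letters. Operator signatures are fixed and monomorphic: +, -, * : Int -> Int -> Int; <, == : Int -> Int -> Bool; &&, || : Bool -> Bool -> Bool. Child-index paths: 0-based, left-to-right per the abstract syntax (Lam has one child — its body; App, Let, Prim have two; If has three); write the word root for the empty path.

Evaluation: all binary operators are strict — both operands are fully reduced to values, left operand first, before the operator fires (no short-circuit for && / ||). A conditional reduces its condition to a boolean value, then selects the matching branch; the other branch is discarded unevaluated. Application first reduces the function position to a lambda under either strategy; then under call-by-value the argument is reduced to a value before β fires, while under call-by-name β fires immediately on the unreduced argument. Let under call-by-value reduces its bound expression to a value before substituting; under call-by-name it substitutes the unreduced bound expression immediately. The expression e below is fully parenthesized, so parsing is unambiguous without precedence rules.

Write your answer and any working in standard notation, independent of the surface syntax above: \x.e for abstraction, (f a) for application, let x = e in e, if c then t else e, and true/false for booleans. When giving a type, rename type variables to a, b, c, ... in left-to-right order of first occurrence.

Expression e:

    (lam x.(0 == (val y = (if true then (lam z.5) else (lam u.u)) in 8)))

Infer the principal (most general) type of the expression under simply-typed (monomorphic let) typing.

Answer: a -> Bool

Trace:
  unify Int ~ Int
  unify Bool ~ Bool
\z._ : b -> Int
u : c
\u._ : c -> c
  unify b -> Int ~ c -> c
  unify b ~ c
  unify Int ~ c
let y : Int -> Int
  unify Int ~ Int
\x._ : a -> Bool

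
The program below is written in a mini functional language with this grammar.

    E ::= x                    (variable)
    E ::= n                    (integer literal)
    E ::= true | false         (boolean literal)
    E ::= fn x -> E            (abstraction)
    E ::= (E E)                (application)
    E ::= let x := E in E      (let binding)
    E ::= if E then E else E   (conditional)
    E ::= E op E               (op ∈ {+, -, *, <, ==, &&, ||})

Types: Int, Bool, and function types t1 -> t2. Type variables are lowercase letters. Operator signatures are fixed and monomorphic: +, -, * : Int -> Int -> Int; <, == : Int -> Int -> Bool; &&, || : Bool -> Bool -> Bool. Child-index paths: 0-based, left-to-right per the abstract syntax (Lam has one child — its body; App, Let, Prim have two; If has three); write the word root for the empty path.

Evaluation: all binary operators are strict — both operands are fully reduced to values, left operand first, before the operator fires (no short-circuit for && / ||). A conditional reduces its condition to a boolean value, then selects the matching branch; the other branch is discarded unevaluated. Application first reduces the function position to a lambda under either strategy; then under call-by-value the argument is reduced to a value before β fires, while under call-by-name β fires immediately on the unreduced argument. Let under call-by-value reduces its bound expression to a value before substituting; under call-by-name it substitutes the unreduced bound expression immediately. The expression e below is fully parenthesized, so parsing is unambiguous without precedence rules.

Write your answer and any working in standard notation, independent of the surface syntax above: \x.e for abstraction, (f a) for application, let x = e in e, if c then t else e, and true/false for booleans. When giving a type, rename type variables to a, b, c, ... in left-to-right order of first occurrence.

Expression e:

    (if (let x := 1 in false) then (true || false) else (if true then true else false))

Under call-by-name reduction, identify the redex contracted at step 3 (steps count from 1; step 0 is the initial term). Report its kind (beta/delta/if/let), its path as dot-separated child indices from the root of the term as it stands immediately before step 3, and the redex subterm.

Answer: if at root : (if true then true else false)

Working:
step 0: (if (let x = 1 in false) then (true || false) else (if true then true else false))
step 1: [let@0] (if false then (true || false) else (if true then true else false))
step 2: [if@root] (if true then true else false)
step 3: [if@root] true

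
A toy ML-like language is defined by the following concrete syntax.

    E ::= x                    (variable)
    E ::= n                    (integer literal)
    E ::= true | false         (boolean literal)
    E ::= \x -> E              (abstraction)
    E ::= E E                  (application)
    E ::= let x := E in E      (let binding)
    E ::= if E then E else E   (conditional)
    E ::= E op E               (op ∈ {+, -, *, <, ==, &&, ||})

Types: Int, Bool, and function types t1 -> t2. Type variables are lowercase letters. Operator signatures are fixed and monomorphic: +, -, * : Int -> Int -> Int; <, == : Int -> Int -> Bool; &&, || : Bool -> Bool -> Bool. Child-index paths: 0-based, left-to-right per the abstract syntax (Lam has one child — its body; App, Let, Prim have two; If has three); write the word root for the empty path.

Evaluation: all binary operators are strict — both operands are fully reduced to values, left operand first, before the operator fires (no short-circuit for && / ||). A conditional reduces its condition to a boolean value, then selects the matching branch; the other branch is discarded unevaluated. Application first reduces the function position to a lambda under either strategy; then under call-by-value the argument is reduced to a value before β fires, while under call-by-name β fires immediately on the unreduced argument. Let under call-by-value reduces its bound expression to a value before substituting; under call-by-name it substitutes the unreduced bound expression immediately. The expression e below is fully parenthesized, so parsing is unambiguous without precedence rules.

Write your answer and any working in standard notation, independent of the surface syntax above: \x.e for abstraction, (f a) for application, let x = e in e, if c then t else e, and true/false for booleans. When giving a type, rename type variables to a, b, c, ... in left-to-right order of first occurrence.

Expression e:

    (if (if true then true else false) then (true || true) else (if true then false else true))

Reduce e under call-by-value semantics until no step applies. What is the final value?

Answer: true

Derivation:
step 0: (if (if true then true else false) then (true || true) else (if true then false else true))
step 1: [if@0] (if true then (true || true) else (if true then false else true))
step 2: [if@root] (true || true)
step 3: [delta@root] true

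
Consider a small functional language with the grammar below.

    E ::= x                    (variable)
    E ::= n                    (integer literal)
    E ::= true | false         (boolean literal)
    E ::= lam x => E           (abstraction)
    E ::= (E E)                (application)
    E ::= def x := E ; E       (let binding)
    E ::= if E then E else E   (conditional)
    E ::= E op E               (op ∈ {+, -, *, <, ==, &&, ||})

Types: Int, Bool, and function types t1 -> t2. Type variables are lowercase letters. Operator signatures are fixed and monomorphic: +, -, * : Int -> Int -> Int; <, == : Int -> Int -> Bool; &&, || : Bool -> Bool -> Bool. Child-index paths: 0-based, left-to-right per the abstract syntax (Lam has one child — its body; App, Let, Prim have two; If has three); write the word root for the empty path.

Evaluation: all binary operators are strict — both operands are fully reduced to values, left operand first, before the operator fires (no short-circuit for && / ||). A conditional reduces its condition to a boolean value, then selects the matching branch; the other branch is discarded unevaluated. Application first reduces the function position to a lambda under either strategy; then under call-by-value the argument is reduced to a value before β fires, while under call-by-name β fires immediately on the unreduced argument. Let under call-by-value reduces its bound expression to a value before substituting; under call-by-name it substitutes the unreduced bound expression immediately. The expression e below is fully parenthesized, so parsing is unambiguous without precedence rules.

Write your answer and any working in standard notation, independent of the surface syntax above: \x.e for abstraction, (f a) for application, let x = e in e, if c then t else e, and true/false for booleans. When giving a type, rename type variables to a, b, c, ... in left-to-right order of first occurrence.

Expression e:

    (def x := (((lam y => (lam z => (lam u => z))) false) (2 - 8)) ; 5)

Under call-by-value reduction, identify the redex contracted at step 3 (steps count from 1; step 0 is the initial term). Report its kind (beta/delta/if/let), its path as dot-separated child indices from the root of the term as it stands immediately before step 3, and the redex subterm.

Derivation:
step 0: (let x = (((\y.(\z.(\u.z))) false) (2 - 8)) in 5)
step 1: [beta@0.0] (let x = ((\z.(\u.z)) (2 - 8)) in 5)
step 2: [delta@0.1] (let x = ((\z.(\u.z)) -6) in 5)
step 3: [beta@0] (let x = (\u.-6) in 5)

Answer: beta at 0 : ((\z.(\u.z)) -6)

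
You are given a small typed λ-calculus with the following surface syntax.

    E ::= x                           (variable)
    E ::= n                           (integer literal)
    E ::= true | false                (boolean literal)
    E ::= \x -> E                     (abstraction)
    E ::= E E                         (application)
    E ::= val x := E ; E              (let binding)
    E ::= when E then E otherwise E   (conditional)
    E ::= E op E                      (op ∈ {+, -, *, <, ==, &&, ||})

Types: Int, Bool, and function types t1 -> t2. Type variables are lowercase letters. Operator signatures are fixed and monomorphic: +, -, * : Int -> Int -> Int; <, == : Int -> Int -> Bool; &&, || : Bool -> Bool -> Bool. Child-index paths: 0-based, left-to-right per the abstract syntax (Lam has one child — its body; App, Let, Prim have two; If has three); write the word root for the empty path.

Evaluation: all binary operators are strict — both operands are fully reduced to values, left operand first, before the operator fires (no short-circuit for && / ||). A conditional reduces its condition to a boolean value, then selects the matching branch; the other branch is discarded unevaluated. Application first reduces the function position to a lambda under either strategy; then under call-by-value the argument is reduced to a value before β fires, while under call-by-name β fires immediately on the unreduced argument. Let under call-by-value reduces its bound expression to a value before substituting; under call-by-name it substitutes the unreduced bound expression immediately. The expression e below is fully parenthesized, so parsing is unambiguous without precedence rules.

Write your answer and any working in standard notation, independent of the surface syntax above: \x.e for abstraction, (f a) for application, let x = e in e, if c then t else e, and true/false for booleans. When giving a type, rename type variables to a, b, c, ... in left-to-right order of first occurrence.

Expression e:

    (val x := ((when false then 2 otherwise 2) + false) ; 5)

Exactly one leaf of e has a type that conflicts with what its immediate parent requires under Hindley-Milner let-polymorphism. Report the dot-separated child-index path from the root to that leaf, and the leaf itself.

Answer: 0.1 : false

Trace:
  unify Bool ~ Bool
  unify Int ~ Int
  unify Int ~ Int
  unify Bool ~ Int
  FAIL: mismatch Bool ~ Int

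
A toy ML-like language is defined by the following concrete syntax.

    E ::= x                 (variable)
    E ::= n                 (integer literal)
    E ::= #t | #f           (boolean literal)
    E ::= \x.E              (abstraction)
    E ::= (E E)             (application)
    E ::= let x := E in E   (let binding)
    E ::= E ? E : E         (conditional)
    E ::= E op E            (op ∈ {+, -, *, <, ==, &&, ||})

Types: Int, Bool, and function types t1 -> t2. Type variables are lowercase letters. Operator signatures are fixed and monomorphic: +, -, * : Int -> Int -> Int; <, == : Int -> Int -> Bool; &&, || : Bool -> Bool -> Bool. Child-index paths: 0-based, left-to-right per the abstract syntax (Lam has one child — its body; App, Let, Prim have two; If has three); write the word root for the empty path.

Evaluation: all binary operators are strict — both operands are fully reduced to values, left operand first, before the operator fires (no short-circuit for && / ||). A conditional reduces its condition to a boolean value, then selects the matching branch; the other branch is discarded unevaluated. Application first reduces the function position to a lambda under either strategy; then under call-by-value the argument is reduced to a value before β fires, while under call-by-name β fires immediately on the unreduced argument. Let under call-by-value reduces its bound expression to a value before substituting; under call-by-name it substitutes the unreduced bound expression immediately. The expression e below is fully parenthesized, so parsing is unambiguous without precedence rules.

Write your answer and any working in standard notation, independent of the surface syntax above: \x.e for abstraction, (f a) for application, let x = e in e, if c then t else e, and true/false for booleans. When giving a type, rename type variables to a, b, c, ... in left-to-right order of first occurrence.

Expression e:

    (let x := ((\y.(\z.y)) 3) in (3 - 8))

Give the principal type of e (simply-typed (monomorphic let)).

Answer: Int

Trace:
y : a
\z._ : b -> a
\y._ : a -> b -> a
  unify a -> b -> a ~ Int -> c
  unify a ~ Int
  unify b -> Int ~ c
_ _ : b -> Int
let x : b -> Int
  unify Int ~ Int
  unify Int ~ Int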